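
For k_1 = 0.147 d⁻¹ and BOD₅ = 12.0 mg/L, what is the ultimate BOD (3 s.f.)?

BOD₅ = L₀(1 − e^(−5k_1)) ⇒ L₀ = BOD₅ / (1 − e^(−5×0.147))
= 12.0 / (1 − 0.4795) = 12.0 / 0.5205 = 23.05 mg/L.

L₀ ≈ 23.1 mg/L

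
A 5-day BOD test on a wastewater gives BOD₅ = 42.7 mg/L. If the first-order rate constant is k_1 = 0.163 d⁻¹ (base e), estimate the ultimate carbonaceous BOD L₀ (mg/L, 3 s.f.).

BOD₅ = L₀(1 − e^(−5k_1)) ⇒ L₀ = BOD₅ / (1 − e^(−5×0.163))
= 42.7 / (1 − 0.4426) = 42.7 / 0.5574 = 76.61 mg/L.

L₀ ≈ 76.6 mg/L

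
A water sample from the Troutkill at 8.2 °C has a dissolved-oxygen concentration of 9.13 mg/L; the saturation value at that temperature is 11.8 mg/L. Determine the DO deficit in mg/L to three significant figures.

D = C_s − C = 11.8 − 9.13 = 2.67 mg/L.

D ≈ 2.67 mg/L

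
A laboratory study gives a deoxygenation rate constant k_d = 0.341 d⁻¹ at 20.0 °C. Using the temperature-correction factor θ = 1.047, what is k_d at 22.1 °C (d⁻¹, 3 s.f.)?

k_d(T₂) = k_d(T₁) · θ^(T₂−T₁) = 0.341 × 1.047^(22.1−20.0)
= 0.341 × 1.047^2.10 = 0.341 × 1.101 = 0.3755 d⁻¹.

k_d ≈ 0.376 d⁻¹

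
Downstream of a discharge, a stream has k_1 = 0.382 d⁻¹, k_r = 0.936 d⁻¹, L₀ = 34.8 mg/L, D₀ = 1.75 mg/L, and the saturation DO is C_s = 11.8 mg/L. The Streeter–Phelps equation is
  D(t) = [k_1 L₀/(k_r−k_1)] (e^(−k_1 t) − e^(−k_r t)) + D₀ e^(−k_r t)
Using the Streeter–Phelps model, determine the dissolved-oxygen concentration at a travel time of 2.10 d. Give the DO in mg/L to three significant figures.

k_1 L₀/(k_r−k_1) = 0.382×34.8/(0.936−0.382) = 13.29/0.5540 = 24.00 mg/L.
e^(−k_1 t) = e^(−0.382×2.100) = 0.4483; e^(−k_r t) = e^(−0.936×2.100) = 0.1401.
D = 24.00 × (0.4483 − 0.1401) + 1.75 × 0.1401 = 7.397 + 0.2451 = 7.642 mg/L.
DO = C_s − D = 11.8 − 7.642 = 4.158 mg/L.

DO ≈ 4.16 mg/L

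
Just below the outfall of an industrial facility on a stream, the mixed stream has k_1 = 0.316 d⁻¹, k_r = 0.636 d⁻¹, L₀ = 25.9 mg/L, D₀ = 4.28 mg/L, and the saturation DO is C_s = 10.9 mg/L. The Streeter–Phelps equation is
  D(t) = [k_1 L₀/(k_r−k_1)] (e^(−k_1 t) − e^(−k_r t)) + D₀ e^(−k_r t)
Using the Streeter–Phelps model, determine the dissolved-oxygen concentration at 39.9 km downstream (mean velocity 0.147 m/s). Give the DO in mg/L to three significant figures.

DO ≈ 4.31 mg/L

Travel time t = x/v = 39.9 km / (0.147 m/s) = 39900 m / 0.147 m/s = 271400 s = 3.142 d.
k_1 L₀/(k_r−k_1) = 0.316×25.9/(0.636−0.316) = 8.184/0.3200 = 25.58 mg/L.
e^(−k_1 t) = e^(−0.316×3.142) = 0.3706; e^(−k_r t) = e^(−0.636×3.142) = 0.1356.
D = 25.58 × (0.3706 − 0.1356) + 4.28 × 0.1356 = 6.009 + 0.5804 = 6.590 mg/L.
DO = C_s − D = 10.9 − 6.590 = 4.310 mg/L.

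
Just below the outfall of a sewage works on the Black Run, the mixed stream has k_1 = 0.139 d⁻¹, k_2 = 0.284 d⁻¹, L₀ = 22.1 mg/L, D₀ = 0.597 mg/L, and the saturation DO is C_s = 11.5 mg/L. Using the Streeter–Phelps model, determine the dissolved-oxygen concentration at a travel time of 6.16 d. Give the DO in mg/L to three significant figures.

DO ≈ 6.08 mg/L

k_1 L₀/(k_2−k_1) = 0.139×22.1/(0.284−0.139) = 3.072/0.1450 = 21.19 mg/L.
e^(−k_1 t) = e^(−0.139×6.160) = 0.4248; e^(−k_2 t) = e^(−0.284×6.160) = 0.1739.
D = 21.19 × (0.4248 − 0.1739) + 0.597 × 0.1739 = 5.315 + 0.1038 = 5.419 mg/L.
DO = C_s − D = 11.5 − 5.419 = 6.081 mg/L.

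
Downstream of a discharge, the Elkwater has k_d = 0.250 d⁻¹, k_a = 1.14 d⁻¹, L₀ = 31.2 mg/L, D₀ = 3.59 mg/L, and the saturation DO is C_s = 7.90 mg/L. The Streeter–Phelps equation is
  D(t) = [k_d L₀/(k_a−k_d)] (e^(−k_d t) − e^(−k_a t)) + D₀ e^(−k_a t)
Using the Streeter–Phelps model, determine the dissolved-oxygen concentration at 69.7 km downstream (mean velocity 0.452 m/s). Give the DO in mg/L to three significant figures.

DO ≈ 2.97 mg/L

Travel time t = x/v = 69.7 km / (0.452 m/s) = 69700 m / 0.452 m/s = 154200 s = 1.785 d.
k_d L₀/(k_a−k_d) = 0.250×31.2/(1.14−0.250) = 7.800/0.8900 = 8.764 mg/L.
e^(−k_d t) = e^(−0.250×1.785) = 0.6401; e^(−k_a t) = e^(−1.14×1.785) = 0.1307.
D = 8.764 × (0.6401 − 0.1307) + 3.59 × 0.1307 = 4.464 + 0.4693 = 4.933 mg/L.
DO = C_s − D = 7.90 − 4.933 = 2.967 mg/L.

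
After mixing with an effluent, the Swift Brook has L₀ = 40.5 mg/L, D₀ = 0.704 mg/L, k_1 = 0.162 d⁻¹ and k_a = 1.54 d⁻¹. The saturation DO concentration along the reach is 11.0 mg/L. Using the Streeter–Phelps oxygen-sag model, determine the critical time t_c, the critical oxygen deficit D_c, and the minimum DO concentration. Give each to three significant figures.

t_c ≈ 1.52 d; D_c ≈ 3.33 mg/L; min DO ≈ 7.67 mg/L

At the critical point dD/dt = 0, so k_1 L₀ e^(−k_1 t) = k_a D. Substituting D(t) from the Streeter–Phelps equation and solving for t gives
t_c = ln[(k_a/k_1)(1 − D₀(k_a−k_1)/(k_1 L₀))] / (k_a−k_1).
Here k_a−k_1 = 1.378 d⁻¹ and 1 − D₀(k_a−k_1)/(k_1 L₀) = 1 − 0.704×1.378/(0.162×40.5) = 0.8521, so
t_c = ln(9.506 × 0.8521) / 1.378 = 2.092 / 1.378 = 1.518 d.
D_c = (k_1/k_a) L₀ e^(−k_1 t_c) = (0.162/1.54) × 40.5 × e^(−0.162×1.518) = 0.1052 × 40.5 × 0.7820 = 3.332 mg/L.
Minimum DO = C_s − D_c = 11.0 − 3.332 = 7.668 mg/L.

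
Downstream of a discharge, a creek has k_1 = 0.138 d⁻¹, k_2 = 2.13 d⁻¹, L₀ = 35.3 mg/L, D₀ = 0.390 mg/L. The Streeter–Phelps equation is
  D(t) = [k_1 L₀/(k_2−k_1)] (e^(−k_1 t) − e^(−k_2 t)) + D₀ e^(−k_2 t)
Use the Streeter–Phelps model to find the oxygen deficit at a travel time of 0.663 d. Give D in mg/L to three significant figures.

D ≈ 1.73 mg/L

k_1 L₀/(k_2−k_1) = 0.138×35.3/(2.13−0.138) = 4.871/1.992 = 2.445 mg/L.
e^(−k_1 t) = e^(−0.138×0.6630) = 0.9126; e^(−k_2 t) = e^(−2.13×0.6630) = 0.2436.
D = 2.445 × (0.9126 − 0.2436) + 0.390 × 0.2436 = 1.636 + 0.09501 = 1.731 mg/L.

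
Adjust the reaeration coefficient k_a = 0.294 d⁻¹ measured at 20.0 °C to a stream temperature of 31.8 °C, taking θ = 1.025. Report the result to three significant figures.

k_a(T₂) = k_a(T₁) · θ^(T₂−T₁) = 0.294 × 1.025^(31.8−20.0)
= 0.294 × 1.025^11.8 = 0.294 × 1.338 = 0.3934 d⁻¹.

k_a ≈ 0.393 d⁻¹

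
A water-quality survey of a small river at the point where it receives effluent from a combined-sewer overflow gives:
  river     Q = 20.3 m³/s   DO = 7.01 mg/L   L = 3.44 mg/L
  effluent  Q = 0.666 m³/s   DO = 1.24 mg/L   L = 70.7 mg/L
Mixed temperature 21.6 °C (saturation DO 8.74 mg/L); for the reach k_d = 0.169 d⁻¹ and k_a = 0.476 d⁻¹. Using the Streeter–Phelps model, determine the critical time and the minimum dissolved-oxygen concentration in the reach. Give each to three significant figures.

t_c ≈ 0.193 d; minimum DO ≈ 6.82 mg/L

Mixed DO = (20.3×7.01 + 0.666×1.24)/(20.3+0.666) = 143.1/20.97 = 6.827 mg/L.
Mixed L₀ = (20.3×3.44 + 0.666×70.7)/(20.97) = 116.9/20.97 = 5.577 mg/L.
Initial deficit D₀ = C_s − DO₀ = 8.74 − 6.827 = 1.913 mg/L.
t_c = (1/0.3070) ln[(0.476/0.169)(1 − 1.913×0.3070/(0.169×5.577))] = 3.257 × ln(1.061) = 0.1933 d.
D_c = (0.169/0.476) × 5.577 × e^(−0.169×0.1933) = 0.3550 × 5.577 × 0.9679 = 1.916 mg/L.
Minimum DO = 8.74 − 1.916 = 6.824 mg/L.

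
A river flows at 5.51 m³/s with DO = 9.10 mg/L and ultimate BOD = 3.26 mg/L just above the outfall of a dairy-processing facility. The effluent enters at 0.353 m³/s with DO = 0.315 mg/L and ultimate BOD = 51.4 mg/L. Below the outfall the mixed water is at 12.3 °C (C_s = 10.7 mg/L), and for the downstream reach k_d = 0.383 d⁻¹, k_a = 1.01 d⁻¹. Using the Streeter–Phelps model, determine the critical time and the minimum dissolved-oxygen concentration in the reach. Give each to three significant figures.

Mixed DO = (5.51×9.10 + 0.353×0.315)/(5.51+0.353) = 50.25/5.863 = 8.571 mg/L.
Mixed L₀ = (5.51×3.26 + 0.353×51.4)/(5.863) = 36.11/5.863 = 6.158 mg/L.
Initial deficit D₀ = C_s − DO₀ = 10.7 − 8.571 = 2.129 mg/L.
t_c = (1/0.6270) ln[(1.01/0.383)(1 − 2.129×0.6270/(0.383×6.158))] = 1.595 × ln(1.145) = 0.2155 d.
D_c = (0.383/1.01) × 6.158 × e^(−0.383×0.2155) = 0.3792 × 6.158 × 0.9208 = 2.150 mg/L.
Minimum DO = 10.7 − 2.150 = 8.550 mg/L.

t_c ≈ 0.216 d; minimum DO ≈ 8.55 mg/L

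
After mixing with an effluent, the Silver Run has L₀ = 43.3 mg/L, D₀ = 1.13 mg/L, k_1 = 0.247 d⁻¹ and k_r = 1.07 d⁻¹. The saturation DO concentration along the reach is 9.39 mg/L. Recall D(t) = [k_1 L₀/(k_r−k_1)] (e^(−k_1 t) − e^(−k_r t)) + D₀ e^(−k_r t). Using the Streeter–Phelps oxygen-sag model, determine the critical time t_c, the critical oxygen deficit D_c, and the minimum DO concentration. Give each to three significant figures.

t_c ≈ 1.67 d; D_c ≈ 6.62 mg/L; min DO ≈ 2.77 mg/L

At the critical point dD/dt = 0, so k_1 L₀ e^(−k_1 t) = k_r D. Substituting D(t) from the Streeter–Phelps equation and solving for t gives
t_c = ln[(k_r/k_1)(1 − D₀(k_r−k_1)/(k_1 L₀))] / (k_r−k_1).
Here k_r−k_1 = 0.8230 d⁻¹ and 1 − D₀(k_r−k_1)/(k_1 L₀) = 1 − 1.13×0.8230/(0.247×43.3) = 0.9130, so
t_c = ln(4.332 × 0.9130) / 0.8230 = 1.375 / 0.8230 = 1.671 d.
D_c = (k_1/k_r) L₀ e^(−k_1 t_c) = (0.247/1.07) × 43.3 × e^(−0.247×1.671) = 0.2308 × 43.3 × 0.6619 = 6.616 mg/L.
Minimum DO = C_s − D_c = 9.39 − 6.616 = 2.774 mg/L.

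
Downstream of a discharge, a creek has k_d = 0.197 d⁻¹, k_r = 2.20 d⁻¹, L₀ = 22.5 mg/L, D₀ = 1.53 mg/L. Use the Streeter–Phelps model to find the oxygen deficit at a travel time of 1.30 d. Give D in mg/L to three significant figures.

k_d L₀/(k_r−k_d) = 0.197×22.5/(2.20−0.197) = 4.433/2.003 = 2.213 mg/L.
e^(−k_d t) = e^(−0.197×1.300) = 0.7741; e^(−k_r t) = e^(−2.20×1.300) = 0.05727.
D = 2.213 × (0.7741 − 0.05727) + 1.53 × 0.05727 = 1.586 + 0.08762 = 1.674 mg/L.

D ≈ 1.67 mg/L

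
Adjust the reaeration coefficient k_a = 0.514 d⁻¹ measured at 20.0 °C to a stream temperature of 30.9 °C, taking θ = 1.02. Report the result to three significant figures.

k_a(T₂) = k_a(T₁) · θ^(T₂−T₁) = 0.514 × 1.02^(30.9−20.0)
= 0.514 × 1.02^10.9 = 0.514 × 1.241 = 0.6378 d⁻¹.

k_a ≈ 0.638 d⁻¹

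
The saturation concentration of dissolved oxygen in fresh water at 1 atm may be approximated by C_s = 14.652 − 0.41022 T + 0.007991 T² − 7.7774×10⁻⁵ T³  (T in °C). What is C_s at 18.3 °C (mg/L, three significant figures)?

C_s = 14.652 − 0.41022×18.3 + 0.007991×18.3² − 7.7774×10⁻⁵×18.3³ = 9.344 mg/L.

C_s ≈ 9.34 mg/L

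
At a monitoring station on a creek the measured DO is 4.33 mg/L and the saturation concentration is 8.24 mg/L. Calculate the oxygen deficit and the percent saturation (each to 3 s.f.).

D = C_s − C = 8.24 − 4.33 = 3.91 mg/L.
% saturation = 4.33/8.24 × 100 = 52.5 %.

D ≈ 3.91 mg/L; 52.5 % saturation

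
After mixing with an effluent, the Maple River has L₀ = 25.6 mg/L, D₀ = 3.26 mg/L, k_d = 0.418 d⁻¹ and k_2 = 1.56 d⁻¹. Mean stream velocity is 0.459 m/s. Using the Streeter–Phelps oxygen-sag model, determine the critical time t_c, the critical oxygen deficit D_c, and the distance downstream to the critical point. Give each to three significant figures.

t_c = [1/(k_2−k_d)] ln[(k_2/k_d)(1 − D₀(k_2−k_d)/(k_d L₀))]
= [1/(1.56−0.418)] ln[(1.56/0.418)(1 − 3.26×1.142/(0.418×25.6))]
= (1/1.142) ln[3.732 × 0.6521] = 0.8757 × ln(2.434) = 0.8757 × 0.8894 = 0.7788 d.
D_c = (k_d/k_2) L₀ e^(−k_d t_c) = (0.418/1.56) × 25.6 × e^(−0.418×0.7788) = 0.2679 × 25.6 × 0.7221 = 4.954 mg/L.
x_c = v t_c = 0.459 m/s × 0.7788 d × 86400 s/d = 30890 m ≈ 30.9 km.

t_c ≈ 0.779 d; D_c ≈ 4.95 mg/L; x_c ≈ 30.9 km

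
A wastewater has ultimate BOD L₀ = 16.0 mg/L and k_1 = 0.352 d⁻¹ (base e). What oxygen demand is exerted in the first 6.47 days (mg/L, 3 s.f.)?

y ≈ 14.4 mg/L

y_t = L₀(1 − e^(−k_1 t)) = 16.0 × (1 − e^(−0.352×6.47))
= 16.0 × (1 − 0.1025) = 16.0 × 0.8975 = 14.36 mg/L.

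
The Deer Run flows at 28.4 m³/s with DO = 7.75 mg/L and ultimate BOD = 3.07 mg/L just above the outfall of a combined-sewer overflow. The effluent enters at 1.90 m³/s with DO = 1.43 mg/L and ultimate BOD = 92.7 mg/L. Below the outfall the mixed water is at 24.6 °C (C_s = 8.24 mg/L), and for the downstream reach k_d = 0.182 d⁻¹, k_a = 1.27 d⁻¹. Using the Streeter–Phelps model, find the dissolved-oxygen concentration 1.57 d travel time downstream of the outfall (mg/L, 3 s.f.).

Mixed DO = (28.4×7.75 + 1.90×1.43)/(28.4+1.90) = 222.8/30.30 = 7.354 mg/L.
Mixed L₀ = (28.4×3.07 + 1.90×92.7)/(30.30) = 263.3/30.30 = 8.690 mg/L.
Initial deficit D₀ = C_s − DO₀ = 8.24 − 7.354 = 0.8863 mg/L.
D(1.57) = [0.182×8.690/(1.27−0.182)](e^(−0.182×1.57) − e^(−1.27×1.57)) + 0.8863 e^(−1.27×1.57)
= 1.454 × (0.7515 − 0.1362) + 0.8863 × 0.1362 = 1.015 mg/L.
DO = 8.24 − 1.015 = 7.225 mg/L.

DO ≈ 7.22 mg/L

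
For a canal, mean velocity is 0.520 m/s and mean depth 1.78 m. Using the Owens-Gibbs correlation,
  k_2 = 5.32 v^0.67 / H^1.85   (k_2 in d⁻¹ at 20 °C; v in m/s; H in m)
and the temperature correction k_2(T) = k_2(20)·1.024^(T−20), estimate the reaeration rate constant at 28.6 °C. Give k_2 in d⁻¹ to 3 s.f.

k_2(20) = 5.32 × 0.520^0.67 / 1.78^1.85 = 5.32 × 0.6452 / 2.906 = 1.181 d⁻¹.
k_2(28.6) = 1.181 × 1.024^(28.6−20) = 1.181 × 1.226 = 1.449 d⁻¹.

k_2 ≈ 1.45 d⁻¹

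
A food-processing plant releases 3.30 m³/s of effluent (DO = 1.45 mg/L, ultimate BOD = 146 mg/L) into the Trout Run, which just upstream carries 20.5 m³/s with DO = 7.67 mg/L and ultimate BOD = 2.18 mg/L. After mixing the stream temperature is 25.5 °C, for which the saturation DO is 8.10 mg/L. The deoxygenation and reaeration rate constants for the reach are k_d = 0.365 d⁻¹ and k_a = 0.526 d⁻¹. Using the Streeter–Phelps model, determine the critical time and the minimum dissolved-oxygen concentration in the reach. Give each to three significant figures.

Mixed DO = (20.5×7.67 + 3.30×1.45)/(20.5+3.30) = 162.0/23.80 = 6.808 mg/L.
Mixed L₀ = (20.5×2.18 + 3.30×146)/(23.80) = 526.5/23.80 = 22.12 mg/L.
Initial deficit D₀ = C_s − DO₀ = 8.10 − 6.808 = 1.292 mg/L.
t_c = (1/0.1610) ln[(0.526/0.365)(1 − 1.292×0.1610/(0.365×22.12))] = 6.211 × ln(1.404) = 2.107 d.
D_c = (0.365/0.526) × 22.12 × e^(−0.365×2.107) = 0.6939 × 22.12 × 0.4634 = 7.113 mg/L.
Minimum DO = 8.10 − 7.113 = 0.9869 mg/L.

t_c ≈ 2.11 d; minimum DO ≈ 0.987 mg/L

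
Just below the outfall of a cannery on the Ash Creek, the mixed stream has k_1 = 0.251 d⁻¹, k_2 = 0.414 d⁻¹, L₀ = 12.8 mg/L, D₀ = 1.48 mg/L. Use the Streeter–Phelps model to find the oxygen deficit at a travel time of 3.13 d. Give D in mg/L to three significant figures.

k_1 L₀/(k_2−k_1) = 0.251×12.8/(0.414−0.251) = 3.213/0.1630 = 19.71 mg/L.
e^(−k_1 t) = e^(−0.251×3.130) = 0.4558; e^(−k_2 t) = e^(−0.414×3.130) = 0.2737.
D = 19.71 × (0.4558 − 0.2737) + 1.48 × 0.2737 = 3.590 + 0.4050 = 3.995 mg/L.

D ≈ 4.00 mg/L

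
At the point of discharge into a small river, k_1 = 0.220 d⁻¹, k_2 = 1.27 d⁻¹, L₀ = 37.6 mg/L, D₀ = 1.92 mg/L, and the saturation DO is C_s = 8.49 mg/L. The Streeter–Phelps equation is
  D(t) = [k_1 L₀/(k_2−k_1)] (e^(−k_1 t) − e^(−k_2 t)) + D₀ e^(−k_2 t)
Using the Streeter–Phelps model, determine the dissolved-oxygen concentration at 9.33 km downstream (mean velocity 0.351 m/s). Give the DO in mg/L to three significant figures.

DO ≈ 5.16 mg/L

Travel time t = x/v = 9.33 km / (0.351 m/s) = 9330 m / 0.351 m/s = 26580 s = 0.3077 d.
k_1 L₀/(k_2−k_1) = 0.220×37.6/(1.27−0.220) = 8.272/1.050 = 7.878 mg/L.
e^(−k_1 t) = e^(−0.220×0.3077) = 0.9346; e^(−k_2 t) = e^(−1.27×0.3077) = 0.6766.
D = 7.878 × (0.9346 − 0.6766) + 1.92 × 0.6766 = 2.032 + 1.299 = 3.331 mg/L.
DO = C_s − D = 8.49 − 3.331 = 5.159 mg/L.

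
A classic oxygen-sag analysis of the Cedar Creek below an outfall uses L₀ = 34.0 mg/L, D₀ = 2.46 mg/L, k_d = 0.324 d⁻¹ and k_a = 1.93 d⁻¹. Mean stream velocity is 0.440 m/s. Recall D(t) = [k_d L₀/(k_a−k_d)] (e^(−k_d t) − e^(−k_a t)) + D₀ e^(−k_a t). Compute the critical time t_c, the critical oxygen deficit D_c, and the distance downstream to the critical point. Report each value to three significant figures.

t_c ≈ 0.835 d; D_c ≈ 4.36 mg/L; x_c ≈ 31.7 km

t_c = [1/(k_a−k_d)] ln[(k_a/k_d)(1 − D₀(k_a−k_d)/(k_d L₀))]
= [1/(1.93−0.324)] ln[(1.93/0.324)(1 − 2.46×1.606/(0.324×34.0))]
= (1/1.606) ln[5.957 × 0.6414] = 0.6227 × ln(3.820) = 0.6227 × 1.340 = 0.8346 d.
D_c = (k_d/k_a) L₀ e^(−k_d t_c) = (0.324/1.93) × 34.0 × e^(−0.324×0.8346) = 0.1679 × 34.0 × 0.7631 = 4.355 mg/L.
x_c = v t_c = 0.440 m/s × 0.8346 d × 86400 s/d = 31730 m ≈ 31.7 km.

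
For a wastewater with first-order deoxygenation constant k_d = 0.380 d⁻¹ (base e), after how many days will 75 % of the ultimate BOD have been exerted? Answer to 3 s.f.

y/L₀ = 1 − e^(−k_d t) = 0.75 ⇒ e^(−k_d t) = 0.250
t = −ln(0.250) / 0.380 = 1.386 / 0.380 = 3.648 d.

t ≈ 3.65 d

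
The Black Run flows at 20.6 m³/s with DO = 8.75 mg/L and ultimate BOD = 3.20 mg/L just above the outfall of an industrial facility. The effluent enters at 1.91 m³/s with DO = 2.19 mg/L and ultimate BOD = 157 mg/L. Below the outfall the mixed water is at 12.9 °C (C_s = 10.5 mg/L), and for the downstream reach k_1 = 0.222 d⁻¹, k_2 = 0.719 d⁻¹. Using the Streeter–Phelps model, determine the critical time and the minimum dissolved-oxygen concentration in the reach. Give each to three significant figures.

Mixed DO = (20.6×8.75 + 1.91×2.19)/(20.6+1.91) = 184.4/22.51 = 8.193 mg/L.
Mixed L₀ = (20.6×3.20 + 1.91×157)/(22.51) = 365.8/22.51 = 16.25 mg/L.
Initial deficit D₀ = C_s − DO₀ = 10.5 − 8.193 = 2.307 mg/L.
t_c = (1/0.4970) ln[(0.719/0.222)(1 − 2.307×0.4970/(0.222×16.25))] = 2.012 × ln(2.210) = 1.595 d.
D_c = (0.222/0.719) × 16.25 × e^(−0.222×1.595) = 0.3088 × 16.25 × 0.7018 = 3.521 mg/L.
Minimum DO = 10.5 − 3.521 = 6.979 mg/L.

t_c ≈ 1.60 d; minimum DO ≈ 6.98 mg/L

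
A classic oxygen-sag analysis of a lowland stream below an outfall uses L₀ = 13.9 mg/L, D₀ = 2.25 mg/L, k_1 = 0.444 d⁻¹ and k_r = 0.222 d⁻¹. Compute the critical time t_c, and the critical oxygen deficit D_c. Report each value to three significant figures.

t_c ≈ 2.77 d; D_c ≈ 8.12 mg/L

t_c = [1/(k_r−k_1)] ln[(k_r/k_1)(1 − D₀(k_r−k_1)/(k_1 L₀))]
= [1/(0.222−0.444)] ln[(0.222/0.444)(1 − 2.25×-0.2220/(0.444×13.9))]
= (1/-0.2220) ln[0.5000 × 1.081] = -4.505 × ln(0.5405) = -4.505 × -0.6153 = 2.772 d.
L(t_c) = L₀ e^(−k_1 t_c) = 13.9 × 0.2921 = 4.060 mg/L, and at the critical point k_r D_c = k_1 L, so D_c = (0.444/0.222) × 4.060 = 8.121 mg/L.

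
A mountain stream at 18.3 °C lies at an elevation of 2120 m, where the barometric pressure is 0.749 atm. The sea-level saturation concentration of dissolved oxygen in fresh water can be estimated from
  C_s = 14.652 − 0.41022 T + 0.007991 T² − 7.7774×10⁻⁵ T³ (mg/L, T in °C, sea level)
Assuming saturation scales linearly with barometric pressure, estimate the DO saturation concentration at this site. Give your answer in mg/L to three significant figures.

At sea level: C_s = 14.652 − 0.41022×18.3 + 0.007991×18.3² − 7.7774×10⁻⁵×18.3³ = 9.344 mg/L.
Pressure correction: C_s' = 9.344 × 0.749 = 6.999 mg/L.

C_s ≈ 7.00 mg/L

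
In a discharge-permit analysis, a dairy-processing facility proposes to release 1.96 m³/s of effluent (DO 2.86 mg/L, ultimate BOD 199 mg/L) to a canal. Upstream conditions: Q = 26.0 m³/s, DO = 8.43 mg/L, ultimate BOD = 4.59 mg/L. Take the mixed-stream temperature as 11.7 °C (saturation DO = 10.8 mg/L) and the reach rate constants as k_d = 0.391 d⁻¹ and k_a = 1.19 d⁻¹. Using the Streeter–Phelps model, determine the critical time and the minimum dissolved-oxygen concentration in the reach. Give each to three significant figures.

Mixed DO = (26.0×8.43 + 1.96×2.86)/(26.0+1.96) = 224.8/27.96 = 8.040 mg/L.
Mixed L₀ = (26.0×4.59 + 1.96×199)/(27.96) = 509.4/27.96 = 18.22 mg/L.
Initial deficit D₀ = C_s − DO₀ = 10.8 − 8.040 = 2.760 mg/L.
t_c = (1/0.7990) ln[(1.19/0.391)(1 − 2.760×0.7990/(0.391×18.22))] = 1.252 × ln(2.101) = 0.9292 d.
D_c = (0.391/1.19) × 18.22 × e^(−0.391×0.9292) = 0.3286 × 18.22 × 0.6954 = 4.162 mg/L.
Minimum DO = 10.8 − 4.162 = 6.638 mg/L.

t_c ≈ 0.929 d; minimum DO ≈ 6.64 mg/L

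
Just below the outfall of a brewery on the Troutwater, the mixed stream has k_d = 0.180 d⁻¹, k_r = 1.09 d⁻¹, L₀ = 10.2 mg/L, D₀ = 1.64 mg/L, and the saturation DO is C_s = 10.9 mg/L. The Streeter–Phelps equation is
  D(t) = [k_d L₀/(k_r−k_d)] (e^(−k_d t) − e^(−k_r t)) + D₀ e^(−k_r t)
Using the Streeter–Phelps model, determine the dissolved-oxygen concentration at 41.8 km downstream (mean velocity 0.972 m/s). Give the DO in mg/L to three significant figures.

DO ≈ 9.27 mg/L

Travel time t = x/v = 41.8 km / (0.972 m/s) = 41800 m / 0.972 m/s = 43000 s = 0.4977 d.
k_d L₀/(k_r−k_d) = 0.180×10.2/(1.09−0.180) = 1.836/0.9100 = 2.018 mg/L.
e^(−k_d t) = e^(−0.180×0.4977) = 0.9143; e^(−k_r t) = e^(−1.09×0.4977) = 0.5813.
D = 2.018 × (0.9143 − 0.5813) + 1.64 × 0.5813 = 0.6719 + 0.9533 = 1.625 mg/L.
DO = C_s − D = 10.9 − 1.625 = 9.275 mg/L.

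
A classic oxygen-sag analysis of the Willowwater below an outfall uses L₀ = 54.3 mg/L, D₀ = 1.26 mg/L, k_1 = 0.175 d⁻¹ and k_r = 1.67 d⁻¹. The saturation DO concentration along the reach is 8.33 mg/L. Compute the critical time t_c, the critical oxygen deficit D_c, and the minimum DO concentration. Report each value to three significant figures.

With k_r/k_1 = 9.543 and 1 − D₀(k_r−k_1)/(k_1 L₀) = 0.8018,
t_c = ln(9.543 × 0.8018) / (1.67 − 0.175) = ln(7.651) / 1.495 = 2.035/1.495 = 1.361 d.
D_c = (k_1/k_r) L₀ e^(−k_1 t_c) = (0.175/1.67) × 54.3 × e^(−0.175×1.361) = 0.1048 × 54.3 × 0.7880 = 4.484 mg/L.
Minimum DO = C_s − D_c = 8.33 − 4.484 = 3.846 mg/L.

t_c ≈ 1.36 d; D_c ≈ 4.48 mg/L; min DO ≈ 3.85 mg/L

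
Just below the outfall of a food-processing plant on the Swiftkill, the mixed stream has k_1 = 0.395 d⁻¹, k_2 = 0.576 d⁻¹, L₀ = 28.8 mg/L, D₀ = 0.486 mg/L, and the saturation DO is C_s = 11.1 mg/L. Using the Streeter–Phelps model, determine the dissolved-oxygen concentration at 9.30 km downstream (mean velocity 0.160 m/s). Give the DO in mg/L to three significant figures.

DO ≈ 5.25 mg/L

Travel time t = x/v = 9.30 km / (0.160 m/s) = 9300 m / 0.160 m/s = 58120 s = 0.6727 d.
k_1 L₀/(k_2−k_1) = 0.395×28.8/(0.576−0.395) = 11.38/0.1810 = 62.85 mg/L.
e^(−k_1 t) = e^(−0.395×0.6727) = 0.7666; e^(−k_2 t) = e^(−0.576×0.6727) = 0.6788.
D = 62.85 × (0.7666 − 0.6788) + 0.486 × 0.6788 = 5.524 + 0.3299 = 5.854 mg/L.
DO = C_s − D = 11.1 − 5.854 = 5.246 mg/L.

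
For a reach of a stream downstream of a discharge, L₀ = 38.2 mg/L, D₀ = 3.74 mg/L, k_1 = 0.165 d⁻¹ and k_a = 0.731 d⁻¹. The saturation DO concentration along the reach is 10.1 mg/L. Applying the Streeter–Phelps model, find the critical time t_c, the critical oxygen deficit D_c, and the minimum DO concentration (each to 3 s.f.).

With k_a/k_1 = 4.430 and 1 − D₀(k_a−k_1)/(k_1 L₀) = 0.6642,
t_c = ln(4.430 × 0.6642) / (0.731 − 0.165) = ln(2.942) / 0.5660 = 1.079/0.5660 = 1.907 d.
L(t_c) = L₀ e^(−k_1 t_c) = 38.2 × 0.7301 = 27.89 mg/L, and at the critical point k_a D_c = k_1 L, so D_c = (0.165/0.731) × 27.89 = 6.295 mg/L.
Minimum DO = C_s − D_c = 10.1 − 6.295 = 3.805 mg/L.

t_c ≈ 1.91 d; D_c ≈ 6.29 mg/L; min DO ≈ 3.81 mg/L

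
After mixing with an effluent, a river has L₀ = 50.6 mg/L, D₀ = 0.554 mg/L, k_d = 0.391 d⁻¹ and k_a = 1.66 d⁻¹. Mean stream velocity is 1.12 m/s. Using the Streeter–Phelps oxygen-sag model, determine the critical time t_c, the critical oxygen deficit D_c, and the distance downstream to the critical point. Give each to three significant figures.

t_c ≈ 1.11 d; D_c ≈ 7.72 mg/L; x_c ≈ 107 km

t_c = [1/(k_a−k_d)] ln[(k_a/k_d)(1 − D₀(k_a−k_d)/(k_d L₀))]
= [1/(1.66−0.391)] ln[(1.66/0.391)(1 − 0.554×1.269/(0.391×50.6))]
= (1/1.269) ln[4.246 × 0.9645] = 0.7880 × ln(4.095) = 0.7880 × 1.410 = 1.111 d.
L(t_c) = L₀ e^(−k_d t_c) = 50.6 × 0.6477 = 32.77 mg/L, and at the critical point k_a D_c = k_d L, so D_c = (0.391/1.66) × 32.77 = 7.719 mg/L.
x_c = v t_c = 1.12 m/s × 1.111 d × 86400 s/d = 107500 m ≈ 107 km.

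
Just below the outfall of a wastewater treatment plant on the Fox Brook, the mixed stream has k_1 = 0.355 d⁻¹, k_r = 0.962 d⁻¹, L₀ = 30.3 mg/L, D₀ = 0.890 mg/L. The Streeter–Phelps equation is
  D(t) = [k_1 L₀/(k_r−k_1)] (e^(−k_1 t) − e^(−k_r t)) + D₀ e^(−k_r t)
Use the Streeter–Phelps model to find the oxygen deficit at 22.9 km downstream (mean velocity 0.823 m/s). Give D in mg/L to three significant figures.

Travel time t = x/v = 22.9 km / (0.823 m/s) = 22900 m / 0.823 m/s = 27830 s = 0.3220 d.
k_1 L₀/(k_r−k_1) = 0.355×30.3/(0.962−0.355) = 10.76/0.6070 = 17.72 mg/L.
e^(−k_1 t) = e^(−0.355×0.3220) = 0.8920; e^(−k_r t) = e^(−0.962×0.3220) = 0.7336.
D = 17.72 × (0.8920 − 0.7336) + 0.890 × 0.7336 = 2.807 + 0.6529 = 3.460 mg/L.

D ≈ 3.46 mg/L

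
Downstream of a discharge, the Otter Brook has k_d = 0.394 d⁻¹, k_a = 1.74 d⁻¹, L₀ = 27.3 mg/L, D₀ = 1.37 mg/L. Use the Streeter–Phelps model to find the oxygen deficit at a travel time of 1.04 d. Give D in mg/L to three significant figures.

D ≈ 4.22 mg/L

k_d L₀/(k_a−k_d) = 0.394×27.3/(1.74−0.394) = 10.76/1.346 = 7.991 mg/L.
e^(−k_d t) = e^(−0.394×1.040) = 0.6638; e^(−k_a t) = e^(−1.74×1.040) = 0.1637.
D = 7.991 × (0.6638 − 0.1637) + 1.37 × 0.1637 = 3.996 + 0.2243 = 4.221 mg/L.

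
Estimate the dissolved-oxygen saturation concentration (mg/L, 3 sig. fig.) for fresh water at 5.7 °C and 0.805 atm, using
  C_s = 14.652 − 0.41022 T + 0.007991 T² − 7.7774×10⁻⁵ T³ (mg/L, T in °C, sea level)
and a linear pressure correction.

C_s ≈ 10.1 mg/L

At sea level: C_s = 14.652 − 0.41022×5.7 + 0.007991×5.7² − 7.7774×10⁻⁵×5.7³ = 12.56 mg/L.
Pressure correction: C_s' = 12.56 × 0.805 = 10.11 mg/L.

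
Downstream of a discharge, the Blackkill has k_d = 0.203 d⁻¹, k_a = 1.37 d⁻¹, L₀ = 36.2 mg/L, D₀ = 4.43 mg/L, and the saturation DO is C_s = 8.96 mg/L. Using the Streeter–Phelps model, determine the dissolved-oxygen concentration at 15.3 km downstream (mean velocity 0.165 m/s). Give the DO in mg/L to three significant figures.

DO ≈ 4.32 mg/L

Travel time t = x/v = 15.3 km / (0.165 m/s) = 15300 m / 0.165 m/s = 92730 s = 1.073 d.
k_d L₀/(k_a−k_d) = 0.203×36.2/(1.37−0.203) = 7.349/1.167 = 6.297 mg/L.
e^(−k_d t) = e^(−0.203×1.073) = 0.8042; e^(−k_a t) = e^(−1.37×1.073) = 0.2299.
D = 6.297 × (0.8042 − 0.2299) + 4.43 × 0.2299 = 3.617 + 1.018 = 4.635 mg/L.
DO = C_s − D = 8.96 − 4.635 = 4.325 mg/L.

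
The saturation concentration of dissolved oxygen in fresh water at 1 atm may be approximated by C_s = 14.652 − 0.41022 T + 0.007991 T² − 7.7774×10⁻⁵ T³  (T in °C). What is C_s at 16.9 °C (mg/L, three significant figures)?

C_s ≈ 9.63 mg/L

C_s = 14.652 − 0.41022×16.9 + 0.007991×16.9² − 7.7774×10⁻⁵×16.9³ = 9.626 mg/L.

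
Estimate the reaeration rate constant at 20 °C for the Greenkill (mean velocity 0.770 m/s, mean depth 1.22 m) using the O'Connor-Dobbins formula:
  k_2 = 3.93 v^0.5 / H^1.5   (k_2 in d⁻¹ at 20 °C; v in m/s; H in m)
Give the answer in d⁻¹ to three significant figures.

k_2 ≈ 2.56 d⁻¹

k_2 = 3.93 × 0.770^0.5 / 1.22^1.5 = 3.93 × 0.8775 / 1.348 = 2.559 d⁻¹.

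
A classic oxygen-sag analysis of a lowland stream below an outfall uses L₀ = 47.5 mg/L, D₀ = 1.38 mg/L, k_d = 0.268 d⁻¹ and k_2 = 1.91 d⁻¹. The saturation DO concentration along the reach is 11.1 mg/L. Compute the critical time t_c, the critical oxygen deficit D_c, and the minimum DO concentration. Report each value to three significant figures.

t_c = [1/(k_2−k_d)] ln[(k_2/k_d)(1 − D₀(k_2−k_d)/(k_d L₀))]
= [1/(1.91−0.268)] ln[(1.91/0.268)(1 − 1.38×1.642/(0.268×47.5))]
= (1/1.642) ln[7.127 × 0.8220] = 0.6090 × ln(5.858) = 0.6090 × 1.768 = 1.077 d.
L(t_c) = L₀ e^(−k_d t_c) = 47.5 × 0.7494 = 35.59 mg/L, and at the critical point k_2 D_c = k_d L, so D_c = (0.268/1.91) × 35.59 = 4.994 mg/L.
Minimum DO = C_s − D_c = 11.1 − 4.994 = 6.106 mg/L.

t_c ≈ 1.08 d; D_c ≈ 4.99 mg/L; min DO ≈ 6.11 mg/L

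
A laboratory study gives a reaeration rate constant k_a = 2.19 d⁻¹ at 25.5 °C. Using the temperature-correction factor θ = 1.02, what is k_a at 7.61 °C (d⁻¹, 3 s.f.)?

k_a ≈ 1.54 d⁻¹

k_a(T₂) = k_a(T₁) · θ^(T₂−T₁) = 2.19 × 1.02^(7.61−25.5)
= 2.19 × 1.02^-17.9 = 2.19 × 0.7017 = 1.537 d⁻¹.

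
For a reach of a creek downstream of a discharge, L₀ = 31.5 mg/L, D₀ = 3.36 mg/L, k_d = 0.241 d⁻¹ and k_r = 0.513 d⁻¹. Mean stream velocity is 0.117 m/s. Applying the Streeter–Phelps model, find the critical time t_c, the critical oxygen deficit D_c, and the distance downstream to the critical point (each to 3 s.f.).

t_c ≈ 2.31 d; D_c ≈ 8.49 mg/L; x_c ≈ 23.3 km

With k_r/k_d = 2.129 and 1 − D₀(k_r−k_d)/(k_d L₀) = 0.8796,
t_c = ln(2.129 × 0.8796) / (0.513 − 0.241) = ln(1.872) / 0.2720 = 0.6272/0.2720 = 2.306 d.
D_c = (k_d/k_r) L₀ e^(−k_d t_c) = (0.241/0.513) × 31.5 × e^(−0.241×2.306) = 0.4698 × 31.5 × 0.5737 = 8.489 mg/L.
x_c = v t_c = 0.117 m/s × 2.306 d × 86400 s/d = 23310 m ≈ 23.3 km.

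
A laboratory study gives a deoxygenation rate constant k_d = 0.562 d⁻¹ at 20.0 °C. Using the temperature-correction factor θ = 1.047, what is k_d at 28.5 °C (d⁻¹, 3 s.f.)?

k_d(T₂) = k_d(T₁) · θ^(T₂−T₁) = 0.562 × 1.047^(28.5−20.0)
= 0.562 × 1.047^8.50 = 0.562 × 1.478 = 0.8304 d⁻¹.

k_d ≈ 0.830 d⁻¹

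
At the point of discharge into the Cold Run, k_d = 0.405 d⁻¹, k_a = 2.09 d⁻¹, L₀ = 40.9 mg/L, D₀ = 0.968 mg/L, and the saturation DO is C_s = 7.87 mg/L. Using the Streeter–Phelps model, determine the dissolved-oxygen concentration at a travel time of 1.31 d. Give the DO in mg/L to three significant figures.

DO ≈ 2.66 mg/L

k_d L₀/(k_a−k_d) = 0.405×40.9/(2.09−0.405) = 16.56/1.685 = 9.831 mg/L.
e^(−k_d t) = e^(−0.405×1.310) = 0.5883; e^(−k_a t) = e^(−2.09×1.310) = 0.06471.
D = 9.831 × (0.5883 − 0.06471) + 0.968 × 0.06471 = 5.147 + 0.06264 = 5.210 mg/L.
DO = C_s − D = 7.87 − 5.210 = 2.660 mg/L.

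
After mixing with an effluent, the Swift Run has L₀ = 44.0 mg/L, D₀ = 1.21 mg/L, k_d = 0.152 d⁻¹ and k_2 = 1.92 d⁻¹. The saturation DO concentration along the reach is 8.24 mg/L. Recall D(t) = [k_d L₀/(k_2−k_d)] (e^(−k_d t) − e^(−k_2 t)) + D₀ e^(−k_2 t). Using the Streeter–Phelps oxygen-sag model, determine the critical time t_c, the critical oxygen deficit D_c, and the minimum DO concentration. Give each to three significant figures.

t_c ≈ 1.22 d; D_c ≈ 2.90 mg/L; min DO ≈ 5.34 mg/L

t_c = [1/(k_2−k_d)] ln[(k_2/k_d)(1 − D₀(k_2−k_d)/(k_d L₀))]
= [1/(1.92−0.152)] ln[(1.92/0.152)(1 − 1.21×1.768/(0.152×44.0))]
= (1/1.768) ln[12.63 × 0.6801] = 0.5656 × ln(8.591) = 0.5656 × 2.151 = 1.216 d.
L(t_c) = L₀ e^(−k_d t_c) = 44.0 × 0.8312 = 36.57 mg/L, and at the critical point k_2 D_c = k_d L, so D_c = (0.152/1.92) × 36.57 = 2.895 mg/L.
Minimum DO = C_s − D_c = 8.24 − 2.895 = 5.345 mg/L.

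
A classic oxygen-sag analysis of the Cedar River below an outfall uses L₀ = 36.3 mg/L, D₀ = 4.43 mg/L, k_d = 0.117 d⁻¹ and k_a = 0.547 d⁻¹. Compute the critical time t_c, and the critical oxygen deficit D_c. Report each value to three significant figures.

At the critical point dD/dt = 0, so k_d L₀ e^(−k_d t) = k_a D. Substituting D(t) from the Streeter–Phelps equation and solving for t gives
t_c = ln[(k_a/k_d)(1 − D₀(k_a−k_d)/(k_d L₀))] / (k_a−k_d).
Here k_a−k_d = 0.4300 d⁻¹ and 1 − D₀(k_a−k_d)/(k_d L₀) = 1 − 4.43×0.4300/(0.117×36.3) = 0.5515, so
t_c = ln(4.675 × 0.5515) / 0.4300 = 0.9471 / 0.4300 = 2.203 d.
L(t_c) = L₀ e^(−k_d t_c) = 36.3 × 0.7728 = 28.05 mg/L, and at the critical point k_a D_c = k_d L, so D_c = (0.117/0.547) × 28.05 = 6.000 mg/L.

t_c ≈ 2.20 d; D_c ≈ 6.00 mg/L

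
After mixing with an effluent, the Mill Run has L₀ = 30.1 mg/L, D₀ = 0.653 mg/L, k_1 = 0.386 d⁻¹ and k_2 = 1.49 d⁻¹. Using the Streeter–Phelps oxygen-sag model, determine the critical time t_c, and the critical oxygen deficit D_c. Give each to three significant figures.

t_c = [1/(k_2−k_1)] ln[(k_2/k_1)(1 − D₀(k_2−k_1)/(k_1 L₀))]
= [1/(1.49−0.386)] ln[(1.49/0.386)(1 − 0.653×1.104/(0.386×30.1))]
= (1/1.104) ln[3.860 × 0.9380] = 0.9058 × ln(3.621) = 0.9058 × 1.287 = 1.165 d.
D_c = (k_1/k_2) L₀ e^(−k_1 t_c) = (0.386/1.49) × 30.1 × e^(−0.386×1.165) = 0.2591 × 30.1 × 0.6377 = 4.973 mg/L.

t_c ≈ 1.17 d; D_c ≈ 4.97 mg/L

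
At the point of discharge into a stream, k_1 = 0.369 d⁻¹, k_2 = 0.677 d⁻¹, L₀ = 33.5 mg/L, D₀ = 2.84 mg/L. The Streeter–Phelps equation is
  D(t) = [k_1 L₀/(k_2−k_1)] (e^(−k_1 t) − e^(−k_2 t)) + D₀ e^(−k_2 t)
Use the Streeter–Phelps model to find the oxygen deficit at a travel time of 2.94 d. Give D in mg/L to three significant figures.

D ≈ 8.47 mg/L

k_1 L₀/(k_2−k_1) = 0.369×33.5/(0.677−0.369) = 12.36/0.3080 = 40.13 mg/L.
e^(−k_1 t) = e^(−0.369×2.940) = 0.3379; e^(−k_2 t) = e^(−0.677×2.940) = 0.1366.
D = 40.13 × (0.3379 − 0.1366) + 2.84 × 0.1366 = 8.079 + 0.3881 = 8.467 mg/L.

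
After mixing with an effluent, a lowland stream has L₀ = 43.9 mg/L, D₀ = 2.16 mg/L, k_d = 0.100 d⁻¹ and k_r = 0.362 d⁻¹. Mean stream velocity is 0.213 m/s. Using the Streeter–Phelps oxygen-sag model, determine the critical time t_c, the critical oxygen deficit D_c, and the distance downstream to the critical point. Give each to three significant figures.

t_c = [1/(k_r−k_d)] ln[(k_r/k_d)(1 − D₀(k_r−k_d)/(k_d L₀))]
= [1/(0.362−0.100)] ln[(0.362/0.100)(1 − 2.16×0.2620/(0.100×43.9))]
= (1/0.2620) ln[3.620 × 0.8711] = 3.817 × ln(3.153) = 3.817 × 1.148 = 4.383 d.
L(t_c) = L₀ e^(−k_d t_c) = 43.9 × 0.6451 = 28.32 mg/L, and at the critical point k_r D_c = k_d L, so D_c = (0.100/0.362) × 28.32 = 7.823 mg/L.
x_c = v t_c = 0.213 m/s × 4.383 d × 86400 s/d = 80670 m ≈ 80.7 km.

t_c ≈ 4.38 d; D_c ≈ 7.82 mg/L; x_c ≈ 80.7 km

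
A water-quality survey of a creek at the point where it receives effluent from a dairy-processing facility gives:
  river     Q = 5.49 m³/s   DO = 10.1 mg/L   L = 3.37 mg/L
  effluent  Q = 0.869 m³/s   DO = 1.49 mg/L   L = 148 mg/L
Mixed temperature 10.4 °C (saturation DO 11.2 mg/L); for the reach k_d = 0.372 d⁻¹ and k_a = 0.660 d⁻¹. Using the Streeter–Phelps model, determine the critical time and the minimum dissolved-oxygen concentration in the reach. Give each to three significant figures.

Mixed DO = (5.49×10.1 + 0.869×1.49)/(5.49+0.869) = 56.74/6.359 = 8.923 mg/L.
Mixed L₀ = (5.49×3.37 + 0.869×148)/(6.359) = 147.1/6.359 = 23.13 mg/L.
Initial deficit D₀ = C_s − DO₀ = 11.2 − 8.923 = 2.277 mg/L.
t_c = (1/0.2880) ln[(0.660/0.372)(1 − 2.277×0.2880/(0.372×23.13))] = 3.472 × ln(1.639) = 1.716 d.
D_c = (0.372/0.660) × 23.13 × e^(−0.372×1.716) = 0.5636 × 23.13 × 0.5282 = 6.888 mg/L.
Minimum DO = 11.2 − 6.888 = 4.312 mg/L.

t_c ≈ 1.72 d; minimum DO ≈ 4.31 mg/L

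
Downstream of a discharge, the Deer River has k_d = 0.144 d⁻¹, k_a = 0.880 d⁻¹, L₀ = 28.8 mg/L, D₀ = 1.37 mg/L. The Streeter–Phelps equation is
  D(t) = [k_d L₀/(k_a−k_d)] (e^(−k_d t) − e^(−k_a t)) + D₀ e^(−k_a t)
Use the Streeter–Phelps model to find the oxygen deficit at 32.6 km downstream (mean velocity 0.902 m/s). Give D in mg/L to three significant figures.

D ≈ 2.35 mg/L

Travel time t = x/v = 32.6 km / (0.902 m/s) = 32600 m / 0.902 m/s = 36140 s = 0.4183 d.
k_d L₀/(k_a−k_d) = 0.144×28.8/(0.880−0.144) = 4.147/0.7360 = 5.635 mg/L.
e^(−k_d t) = e^(−0.144×0.4183) = 0.9415; e^(−k_a t) = e^(−0.880×0.4183) = 0.6920.
D = 5.635 × (0.9415 − 0.6920) + 1.37 × 0.6920 = 1.406 + 0.9481 = 2.354 mg/L.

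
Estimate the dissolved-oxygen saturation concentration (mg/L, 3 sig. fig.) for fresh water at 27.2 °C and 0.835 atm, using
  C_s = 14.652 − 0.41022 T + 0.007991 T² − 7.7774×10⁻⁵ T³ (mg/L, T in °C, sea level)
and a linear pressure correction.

At sea level: C_s = 14.652 − 0.41022×27.2 + 0.007991×27.2² − 7.7774×10⁻⁵×27.2³ = 7.841 mg/L.
Pressure correction: C_s' = 7.841 × 0.835 = 6.547 mg/L.

C_s ≈ 6.55 mg/L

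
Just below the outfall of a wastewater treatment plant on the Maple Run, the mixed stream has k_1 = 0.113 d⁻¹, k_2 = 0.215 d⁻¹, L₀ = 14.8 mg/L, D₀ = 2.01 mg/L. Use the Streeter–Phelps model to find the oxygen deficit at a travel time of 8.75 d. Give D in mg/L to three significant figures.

D ≈ 3.91 mg/L

k_1 L₀/(k_2−k_1) = 0.113×14.8/(0.215−0.113) = 1.672/0.1020 = 16.40 mg/L.
e^(−k_1 t) = e^(−0.113×8.750) = 0.3720; e^(−k_2 t) = e^(−0.215×8.750) = 0.1524.
D = 16.40 × (0.3720 − 0.1524) + 2.01 × 0.1524 = 3.601 + 0.3063 = 3.908 mg/L.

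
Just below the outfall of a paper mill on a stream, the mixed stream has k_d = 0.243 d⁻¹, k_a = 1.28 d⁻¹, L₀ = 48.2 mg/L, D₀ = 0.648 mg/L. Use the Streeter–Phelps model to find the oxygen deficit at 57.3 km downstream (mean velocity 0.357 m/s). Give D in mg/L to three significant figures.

Travel time t = x/v = 57.3 km / (0.357 m/s) = 57300 m / 0.357 m/s = 160500 s = 1.858 d.
k_d L₀/(k_a−k_d) = 0.243×48.2/(1.28−0.243) = 11.71/1.037 = 11.29 mg/L.
e^(−k_d t) = e^(−0.243×1.858) = 0.6367; e^(−k_a t) = e^(−1.28×1.858) = 0.09275.
D = 11.29 × (0.6367 − 0.09275) + 0.648 × 0.09275 = 6.144 + 0.06010 = 6.204 mg/L.

D ≈ 6.20 mg/L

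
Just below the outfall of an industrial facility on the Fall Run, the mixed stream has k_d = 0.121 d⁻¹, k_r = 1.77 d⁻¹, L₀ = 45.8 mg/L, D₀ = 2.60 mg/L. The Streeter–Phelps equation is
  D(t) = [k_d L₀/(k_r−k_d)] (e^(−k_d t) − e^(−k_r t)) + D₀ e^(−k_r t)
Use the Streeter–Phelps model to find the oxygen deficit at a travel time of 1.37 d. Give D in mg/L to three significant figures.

k_d L₀/(k_r−k_d) = 0.121×45.8/(1.77−0.121) = 5.542/1.649 = 3.361 mg/L.
e^(−k_d t) = e^(−0.121×1.370) = 0.8472; e^(−k_r t) = e^(−1.77×1.370) = 0.08849.
D = 3.361 × (0.8472 − 0.08849) + 2.60 × 0.08849 = 2.550 + 0.2301 = 2.780 mg/L.

D ≈ 2.78 mg/L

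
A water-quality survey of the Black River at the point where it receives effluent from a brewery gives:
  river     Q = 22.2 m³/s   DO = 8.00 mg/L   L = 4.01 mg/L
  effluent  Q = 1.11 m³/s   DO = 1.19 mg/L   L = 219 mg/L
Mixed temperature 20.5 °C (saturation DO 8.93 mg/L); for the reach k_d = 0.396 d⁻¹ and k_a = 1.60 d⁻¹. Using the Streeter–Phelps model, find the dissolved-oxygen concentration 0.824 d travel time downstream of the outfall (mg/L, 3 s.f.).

DO ≈ 6.47 mg/L

Mixed DO = (22.2×8.00 + 1.11×1.19)/(22.2+1.11) = 178.9/23.31 = 7.676 mg/L.
Mixed L₀ = (22.2×4.01 + 1.11×219)/(23.31) = 332.1/23.31 = 14.25 mg/L.
Initial deficit D₀ = C_s − DO₀ = 8.93 − 7.676 = 1.254 mg/L.
D(0.824) = [0.396×14.25/(1.60−0.396)](e^(−0.396×0.824) − e^(−1.60×0.824)) + 1.254 e^(−1.60×0.824)
= 4.686 × (0.7216 − 0.2676) + 1.254 × 0.2676 = 2.463 mg/L.
DO = 8.93 − 2.463 = 6.467 mg/L.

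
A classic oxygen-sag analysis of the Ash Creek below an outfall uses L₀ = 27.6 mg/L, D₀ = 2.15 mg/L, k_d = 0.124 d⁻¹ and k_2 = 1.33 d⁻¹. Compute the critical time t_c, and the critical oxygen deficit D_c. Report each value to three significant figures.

t_c ≈ 0.792 d; D_c ≈ 2.33 mg/L

With k_2/k_d = 10.73 and 1 − D₀(k_2−k_d)/(k_d L₀) = 0.2424,
t_c = ln(10.73 × 0.2424) / (1.33 − 0.124) = ln(2.600) / 1.206 = 0.9554/1.206 = 0.7922 d.
D_c = (k_d/k_2) L₀ e^(−k_d t_c) = (0.124/1.33) × 27.6 × e^(−0.124×0.7922) = 0.09323 × 27.6 × 0.9064 = 2.332 mg/L.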